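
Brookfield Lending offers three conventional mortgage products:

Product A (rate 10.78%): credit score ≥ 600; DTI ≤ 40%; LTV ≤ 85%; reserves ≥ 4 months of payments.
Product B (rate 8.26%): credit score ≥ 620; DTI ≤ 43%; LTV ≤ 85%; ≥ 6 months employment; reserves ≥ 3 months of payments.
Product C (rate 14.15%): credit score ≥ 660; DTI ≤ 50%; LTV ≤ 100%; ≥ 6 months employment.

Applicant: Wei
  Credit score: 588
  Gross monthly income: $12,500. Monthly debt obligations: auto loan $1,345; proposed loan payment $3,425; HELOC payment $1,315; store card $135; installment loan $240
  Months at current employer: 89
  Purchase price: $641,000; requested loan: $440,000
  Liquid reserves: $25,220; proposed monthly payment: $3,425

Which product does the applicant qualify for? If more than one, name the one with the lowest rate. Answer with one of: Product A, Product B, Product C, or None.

Total debts = (1,345 + 3,425 + 1,315 + 135 + 240) = 6,460; DTI = 6,460/12,500 = 51.7%.
LTV = 440,000/641,000 = 68.6%.
Reserves = 25,220/3,425 = 7.4 months.
Product A: score 588 < 600; DTI 51.7% > 40%; LTV 68.6% ≤ 85%; reserves 7.4 ≥ 4 mo → does not qualify.
Product B: score 588 < 620; DTI 51.7% > 43%; LTV 68.6% ≤ 85%; employment 89 ≥ 6 mo; reserves 7.4 ≥ 3 mo → does not qualify.
Product C: score 588 < 660; DTI 51.7% > 50%; LTV 68.6% ≤ 100%; employment 89 ≥ 6 mo → does not qualify.

None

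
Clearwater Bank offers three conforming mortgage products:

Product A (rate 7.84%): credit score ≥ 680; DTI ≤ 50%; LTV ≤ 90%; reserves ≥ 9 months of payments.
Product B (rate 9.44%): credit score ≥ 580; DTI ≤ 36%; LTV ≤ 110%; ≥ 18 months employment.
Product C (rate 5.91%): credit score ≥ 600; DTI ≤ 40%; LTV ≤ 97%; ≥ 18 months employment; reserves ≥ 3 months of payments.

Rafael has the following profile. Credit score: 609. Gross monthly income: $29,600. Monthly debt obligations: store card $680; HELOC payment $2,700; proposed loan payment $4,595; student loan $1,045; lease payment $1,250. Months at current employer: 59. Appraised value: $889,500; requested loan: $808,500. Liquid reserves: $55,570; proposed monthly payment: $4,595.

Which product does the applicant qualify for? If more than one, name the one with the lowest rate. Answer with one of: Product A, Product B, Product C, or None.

Product C

Total debts = (680 + 2,700 + 4,595 + 1,045 + 1,250) = 10,270; DTI = 10,270/29,600 = 34.7%.
LTV = 808,500/889,500 = 90.9%.
Reserves = 55,570/4,595 = 12.1 months.
Product A: score 609 < 680; DTI 34.7% ≤ 50%; LTV 90.9% > 90%; reserves 12.1 ≥ 9 mo → does not qualify.
Product B: score 609 ≥ 580; DTI 34.7% ≤ 36%; LTV 90.9% ≤ 110%; employment 59 ≥ 18 mo → qualifies.
Product C: score 609 ≥ 600; DTI 34.7% ≤ 40%; LTV 90.9% ≤ 97%; employment 59 ≥ 18 mo; reserves 12.1 ≥ 3 mo → qualifies.
Qualifying: Product B, Product C. Lowest rate is 5.91% → Product C.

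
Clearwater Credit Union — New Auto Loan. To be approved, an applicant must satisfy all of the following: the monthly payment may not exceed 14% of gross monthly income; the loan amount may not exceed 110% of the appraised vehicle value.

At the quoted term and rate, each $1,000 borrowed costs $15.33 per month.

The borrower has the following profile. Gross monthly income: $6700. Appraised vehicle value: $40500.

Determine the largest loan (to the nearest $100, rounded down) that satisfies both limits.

$44,500

Payment cap: 14% × $6,700 = $938/month.
At $15.33 per $1,000, that supports 938/15.33 × 1,000 ≈ $61,187 → $61,100.
LTV cap: 110% × $40,500 = $44,550 → $44,500.
Binding constraint: loan-to-value.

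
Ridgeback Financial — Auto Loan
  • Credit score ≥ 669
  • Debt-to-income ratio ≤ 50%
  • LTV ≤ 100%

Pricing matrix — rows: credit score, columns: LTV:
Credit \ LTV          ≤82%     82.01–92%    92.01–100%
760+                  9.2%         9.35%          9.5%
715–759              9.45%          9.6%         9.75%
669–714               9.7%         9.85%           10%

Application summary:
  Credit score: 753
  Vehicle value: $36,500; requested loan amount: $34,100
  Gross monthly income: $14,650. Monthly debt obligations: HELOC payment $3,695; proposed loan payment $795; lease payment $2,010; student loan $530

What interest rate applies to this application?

9.75%

Credit score 753 ≥ 669; Total monthly debts = (3,695 + 795 + 2,010 + 530) = 7,030. DTI: 7,030 ÷ 14,650 = 48%, within the 50% cap
Loan-to-value = 34,100/36,500 = 93.4% — pass (100% max)
Score 753 is in the 715–759 band; LTV 93.4% is in the 92.01–100% band → 9.75%.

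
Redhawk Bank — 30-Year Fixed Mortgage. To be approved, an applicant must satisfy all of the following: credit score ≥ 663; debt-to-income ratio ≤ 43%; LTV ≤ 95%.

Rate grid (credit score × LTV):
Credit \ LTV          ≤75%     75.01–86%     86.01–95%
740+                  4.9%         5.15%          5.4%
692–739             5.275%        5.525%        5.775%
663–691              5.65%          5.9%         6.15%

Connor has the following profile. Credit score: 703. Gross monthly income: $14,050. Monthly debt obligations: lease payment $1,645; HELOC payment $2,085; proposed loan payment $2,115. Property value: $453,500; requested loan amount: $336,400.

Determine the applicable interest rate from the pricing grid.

5.275%

Credit score 703 ≥ 663; Total monthly debts = (1,645 + 2,085 + 2,115) = 5,845. DTI: 5,845 ÷ 14,050 = 41.6%, within the 43% cap
LTV: 336,400 ÷ 453,500 = 74.2%, within 95% cap
Row: 703 falls in 692–739. Column: 74.2% falls in ≤75%. Rate = 5.275%.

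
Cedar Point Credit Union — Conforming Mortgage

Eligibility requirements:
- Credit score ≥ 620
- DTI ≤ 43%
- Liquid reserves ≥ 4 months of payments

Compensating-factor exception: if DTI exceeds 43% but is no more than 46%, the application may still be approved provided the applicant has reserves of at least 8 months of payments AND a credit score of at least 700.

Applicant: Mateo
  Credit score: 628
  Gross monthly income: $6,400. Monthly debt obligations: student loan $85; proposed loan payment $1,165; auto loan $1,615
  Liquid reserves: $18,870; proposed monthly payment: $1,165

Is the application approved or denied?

Credit score 628 ≥ 620 (meets base)
Total debts = (85 + 1,165 + 1,615) = 2,865. DTI = 2,865/6,400 = 44.8% > 43% — standard DTI limit exceeded.
Reserves: 18,870 ÷ 1,165 = 16.2 months (meets 4-month minimum)
44.8% falls in the override range (43%–46%), so the compensating-factor test applies.
Reserves 16.2 ≥ 8 months; credit score 628 < 700.
Override conditions not both satisfied; exception does not apply.

Denied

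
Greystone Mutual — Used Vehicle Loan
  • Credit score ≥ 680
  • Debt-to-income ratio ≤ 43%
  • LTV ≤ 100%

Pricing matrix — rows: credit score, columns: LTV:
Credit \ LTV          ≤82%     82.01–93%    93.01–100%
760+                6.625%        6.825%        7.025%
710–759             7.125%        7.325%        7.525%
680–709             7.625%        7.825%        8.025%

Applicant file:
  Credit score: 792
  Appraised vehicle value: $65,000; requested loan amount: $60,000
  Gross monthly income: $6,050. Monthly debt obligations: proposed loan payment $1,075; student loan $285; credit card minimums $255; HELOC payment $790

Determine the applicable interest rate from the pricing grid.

Credit score 792 ≥ 680; Total monthly debts = (1,075 + 285 + 255 + 790) = 2,405. Debt-to-income = 2,405/6,050 = 39.8% — meets 43% limit
LTV = 60,000/65,000 = 92.3% ≤ 100%
Row: 792 falls in 760+. Column: 92.3% falls in 82.01–93%. Rate = 6.825%.

6.825%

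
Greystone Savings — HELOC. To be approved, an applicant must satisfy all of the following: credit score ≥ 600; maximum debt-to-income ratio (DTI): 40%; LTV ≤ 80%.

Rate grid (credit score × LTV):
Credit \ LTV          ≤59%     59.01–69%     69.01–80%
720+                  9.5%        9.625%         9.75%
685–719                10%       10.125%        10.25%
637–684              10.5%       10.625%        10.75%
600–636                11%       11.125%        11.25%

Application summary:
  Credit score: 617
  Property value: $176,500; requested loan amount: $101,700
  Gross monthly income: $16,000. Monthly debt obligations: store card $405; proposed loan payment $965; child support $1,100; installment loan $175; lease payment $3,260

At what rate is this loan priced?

Credit score 617 ≥ 600; Total monthly debts = (405 + 965 + 1,100 + 175 + 3,260) = 5,905. Debt-to-income = 5,905/16,000 = 36.9% — meets 40% limit
LTV = 101,700/176,500 = 57.6% ≤ 80%
Score 617 is in the 600–636 band; LTV 57.6% is in the ≤59% band → 11%.

11%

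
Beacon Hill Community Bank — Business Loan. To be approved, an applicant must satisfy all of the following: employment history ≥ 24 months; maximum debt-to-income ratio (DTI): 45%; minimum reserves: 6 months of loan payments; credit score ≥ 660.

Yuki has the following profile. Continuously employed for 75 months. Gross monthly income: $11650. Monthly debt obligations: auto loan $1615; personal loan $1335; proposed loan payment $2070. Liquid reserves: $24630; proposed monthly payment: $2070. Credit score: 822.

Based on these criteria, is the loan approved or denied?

Employment 75 ≥ 24 months
Total monthly debts = (1,615 + 1,335 + 2,070) = 5,020. DTI = 5,020/11,650 = 43.1% ≤ 45%
Liquid reserves cover 24,630/2,070 = 11.9 months — ≥ 6 required
Credit score 822 ≥ 660 (meets)
All criteria satisfied.

Approved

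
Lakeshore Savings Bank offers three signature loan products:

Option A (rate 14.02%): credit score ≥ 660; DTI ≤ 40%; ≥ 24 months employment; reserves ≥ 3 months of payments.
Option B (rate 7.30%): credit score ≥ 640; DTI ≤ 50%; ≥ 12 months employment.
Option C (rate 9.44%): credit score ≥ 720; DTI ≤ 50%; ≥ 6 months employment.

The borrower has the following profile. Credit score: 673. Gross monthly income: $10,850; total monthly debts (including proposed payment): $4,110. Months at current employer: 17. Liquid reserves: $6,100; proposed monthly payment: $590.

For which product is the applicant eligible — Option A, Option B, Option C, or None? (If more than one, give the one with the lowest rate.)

DTI = 4,110/10,850 = 37.9%.
Reserves = 6,100/590 = 10.3 months.
Option A: score 673 ≥ 660; DTI 37.9% ≤ 40%; employment 17 < 24 mo; reserves 10.3 ≥ 3 mo → does not qualify.
Option B: score 673 ≥ 640; DTI 37.9% ≤ 50%; employment 17 ≥ 12 mo → qualifies.
Option C: score 673 < 720; DTI 37.9% ≤ 50%; employment 17 ≥ 6 mo → does not qualify.

Option B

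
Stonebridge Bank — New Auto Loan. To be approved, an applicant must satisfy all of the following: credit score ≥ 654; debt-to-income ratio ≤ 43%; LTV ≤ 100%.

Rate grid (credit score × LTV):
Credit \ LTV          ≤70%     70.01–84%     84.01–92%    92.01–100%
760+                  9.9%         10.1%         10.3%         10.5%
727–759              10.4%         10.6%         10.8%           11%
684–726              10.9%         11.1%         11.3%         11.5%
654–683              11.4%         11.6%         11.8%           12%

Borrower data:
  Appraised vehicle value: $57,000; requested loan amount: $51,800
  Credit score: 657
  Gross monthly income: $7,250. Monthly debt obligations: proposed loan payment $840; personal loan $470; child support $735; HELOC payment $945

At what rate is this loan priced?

11.8%

Credit score 657 ≥ 654; Total monthly debts = (840 + 470 + 735 + 945) = 2,990. Debt-to-income = 2,990/7,250 = 41.2% — meets 43% limit
LTV = 51,800/57,000 = 90.9% ≤ 100%
Row: 657 falls in 654–683. Column: 90.9% falls in 84.01–92%. Rate = 11.8%.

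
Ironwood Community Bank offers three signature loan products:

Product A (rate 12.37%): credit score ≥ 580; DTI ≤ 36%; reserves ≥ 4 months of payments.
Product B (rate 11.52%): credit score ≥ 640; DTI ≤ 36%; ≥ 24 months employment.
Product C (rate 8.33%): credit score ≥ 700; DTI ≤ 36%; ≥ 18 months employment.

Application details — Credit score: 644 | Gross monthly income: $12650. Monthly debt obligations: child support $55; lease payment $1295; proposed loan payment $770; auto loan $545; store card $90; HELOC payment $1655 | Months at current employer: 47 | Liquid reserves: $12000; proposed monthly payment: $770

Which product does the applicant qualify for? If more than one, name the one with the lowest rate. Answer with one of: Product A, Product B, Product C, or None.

Total debts = (55 + 1,295 + 770 + 545 + 90 + 1,655) = 4,410; DTI = 4,410/12,650 = 34.9%.
Reserves = 12,000/770 = 15.6 months.
Product A: score 644 ≥ 580; DTI 34.9% ≤ 36%; reserves 15.6 ≥ 4 mo → qualifies.
Product B: score 644 ≥ 640; DTI 34.9% ≤ 36%; employment 47 ≥ 24 mo → qualifies.
Product C: score 644 < 700; DTI 34.9% ≤ 36%; employment 47 ≥ 18 mo → does not qualify.
Qualifying: Product A, Product B. Lowest rate is 11.52% → Product B.

Product B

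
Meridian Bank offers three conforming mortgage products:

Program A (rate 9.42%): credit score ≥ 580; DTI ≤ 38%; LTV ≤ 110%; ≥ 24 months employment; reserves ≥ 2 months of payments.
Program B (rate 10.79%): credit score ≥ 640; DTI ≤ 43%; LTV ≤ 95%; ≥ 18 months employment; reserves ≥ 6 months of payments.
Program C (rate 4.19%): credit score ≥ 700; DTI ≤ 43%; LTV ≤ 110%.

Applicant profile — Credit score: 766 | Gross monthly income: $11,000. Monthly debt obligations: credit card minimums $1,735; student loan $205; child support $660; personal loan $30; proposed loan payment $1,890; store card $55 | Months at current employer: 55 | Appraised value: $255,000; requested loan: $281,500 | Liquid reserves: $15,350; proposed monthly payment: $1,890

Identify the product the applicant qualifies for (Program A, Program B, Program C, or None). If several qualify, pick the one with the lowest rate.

Total debts = (1,735 + 205 + 660 + 30 + 1,890 + 55) = 4,575; DTI = 4,575/11,000 = 41.6%.
LTV = 281,500/255,000 = 110.4%.
Reserves = 15,350/1,890 = 8.1 months.
Program A: score 766 ≥ 580; DTI 41.6% > 38%; LTV 110.4% > 110%; employment 55 ≥ 24 mo; reserves 8.1 ≥ 2 mo → does not qualify.
Program B: score 766 ≥ 640; DTI 41.6% ≤ 43%; LTV 110.4% > 95%; employment 55 ≥ 18 mo; reserves 8.1 ≥ 6 mo → does not qualify.
Program C: score 766 ≥ 700; DTI 41.6% ≤ 43%; LTV 110.4% > 110% → does not qualify.

None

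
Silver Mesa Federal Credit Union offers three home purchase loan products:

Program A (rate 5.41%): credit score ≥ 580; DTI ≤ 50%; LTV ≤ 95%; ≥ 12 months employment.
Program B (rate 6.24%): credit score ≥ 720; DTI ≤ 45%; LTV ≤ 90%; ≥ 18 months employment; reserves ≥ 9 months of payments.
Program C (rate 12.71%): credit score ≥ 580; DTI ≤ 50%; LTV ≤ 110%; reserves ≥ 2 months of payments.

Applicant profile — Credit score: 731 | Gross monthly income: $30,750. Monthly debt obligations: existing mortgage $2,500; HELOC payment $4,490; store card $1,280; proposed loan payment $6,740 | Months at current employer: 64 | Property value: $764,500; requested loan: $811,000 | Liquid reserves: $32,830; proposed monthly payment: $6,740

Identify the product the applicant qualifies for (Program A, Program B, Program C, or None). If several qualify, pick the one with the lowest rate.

Total debts = (2,500 + 4,490 + 1,280 + 6,740) = 15,010; DTI = 15,010/30,750 = 48.8%.
LTV = 811,000/764,500 = 106.1%.
Reserves = 32,830/6,740 = 4.9 months.
Program A: score 731 ≥ 580; DTI 48.8% ≤ 50%; LTV 106.1% > 95%; employment 64 ≥ 12 mo → does not qualify.
Program B: score 731 ≥ 720; DTI 48.8% > 45%; LTV 106.1% > 90%; employment 64 ≥ 18 mo; reserves 4.9 < 9 mo → does not qualify.
Program C: score 731 ≥ 580; DTI 48.8% ≤ 50%; LTV 106.1% ≤ 110%; reserves 4.9 ≥ 2 mo → qualifies.

Program C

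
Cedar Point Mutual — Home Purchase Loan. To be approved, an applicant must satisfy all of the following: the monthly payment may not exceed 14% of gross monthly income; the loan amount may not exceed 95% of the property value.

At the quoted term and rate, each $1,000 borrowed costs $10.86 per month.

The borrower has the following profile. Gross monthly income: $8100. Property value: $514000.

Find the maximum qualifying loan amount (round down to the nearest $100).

Payment cap: 14% × $8,100 = $1,134/month.
At $10.86 per $1,000, that supports 1,134/10.86 × 1,000 ≈ $104,419 → $104,400.
LTV cap: 95% × $514,000 = $488,300 → $488,300.
Binding constraint: payment-to-income.

$104,400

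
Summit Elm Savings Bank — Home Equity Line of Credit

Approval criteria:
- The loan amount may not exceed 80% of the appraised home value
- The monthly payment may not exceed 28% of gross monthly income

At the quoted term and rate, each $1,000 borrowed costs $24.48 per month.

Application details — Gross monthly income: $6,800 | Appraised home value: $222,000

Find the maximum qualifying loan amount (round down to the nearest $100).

$77,700

Payment cap: 28% × $6,800 = $1,904/month.
At $24.48 per $1,000, that supports 1,904/24.48 × 1,000 ≈ $77,777 → $77,700.
LTV cap: 80% × $222,000 = $177,600 → $177,600.
Binding constraint: payment-to-income.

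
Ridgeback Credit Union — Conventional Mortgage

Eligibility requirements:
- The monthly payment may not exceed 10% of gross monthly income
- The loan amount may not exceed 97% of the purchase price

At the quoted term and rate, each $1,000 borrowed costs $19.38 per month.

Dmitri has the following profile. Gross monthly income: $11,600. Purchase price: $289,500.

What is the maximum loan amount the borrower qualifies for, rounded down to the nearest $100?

$59,800

Payment cap: 10% × $11,600 = $1,160/month.
At $19.38 per $1,000, that supports 1,160/19.38 × 1,000 ≈ $59,855 → $59,800.
LTV cap: 97% × $289,500 = $280,815 → $280,800.
Binding constraint: payment-to-income.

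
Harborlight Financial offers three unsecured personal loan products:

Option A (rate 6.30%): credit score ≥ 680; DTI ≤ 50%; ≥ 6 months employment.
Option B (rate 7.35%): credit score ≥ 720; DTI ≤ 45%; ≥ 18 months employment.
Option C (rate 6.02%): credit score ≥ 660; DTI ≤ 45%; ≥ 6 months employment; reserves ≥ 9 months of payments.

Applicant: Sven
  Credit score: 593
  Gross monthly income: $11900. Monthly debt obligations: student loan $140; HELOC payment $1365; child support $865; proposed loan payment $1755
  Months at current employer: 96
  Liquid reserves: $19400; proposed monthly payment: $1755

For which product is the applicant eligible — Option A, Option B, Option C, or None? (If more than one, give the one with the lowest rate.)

Total debts = (140 + 1,365 + 865 + 1,755) = 4,125; DTI = 4,125/11,900 = 34.7%.
Reserves = 19,400/1,755 = 11.1 months.
Option A: score 593 < 680; DTI 34.7% ≤ 50%; employment 96 ≥ 6 mo → does not qualify.
Option B: score 593 < 720; DTI 34.7% ≤ 45%; employment 96 ≥ 18 mo → does not qualify.
Option C: score 593 < 660; DTI 34.7% ≤ 45%; employment 96 ≥ 6 mo; reserves 11.1 ≥ 9 mo → does not qualify.

None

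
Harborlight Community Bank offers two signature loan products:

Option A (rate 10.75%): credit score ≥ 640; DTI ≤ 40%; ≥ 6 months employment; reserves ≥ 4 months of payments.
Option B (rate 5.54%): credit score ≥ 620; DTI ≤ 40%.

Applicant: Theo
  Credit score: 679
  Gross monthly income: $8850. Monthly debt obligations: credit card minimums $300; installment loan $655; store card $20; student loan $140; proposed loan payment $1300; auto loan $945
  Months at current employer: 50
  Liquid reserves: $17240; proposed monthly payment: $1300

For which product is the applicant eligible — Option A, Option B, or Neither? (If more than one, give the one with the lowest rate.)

Total debts = (300 + 655 + 20 + 140 + 1,300 + 945) = 3,360; DTI = 3,360/8,850 = 38%.
Reserves = 17,240/1,300 = 13.3 months.
Option A: score 679 ≥ 640; DTI 38% ≤ 40%; employment 50 ≥ 6 mo; reserves 13.3 ≥ 4 mo → qualifies.
Option B: score 679 ≥ 620; DTI 38% ≤ 40% → qualifies.
Qualifying: Option A, Option B. Lowest rate is 5.54% → Option B.

Option B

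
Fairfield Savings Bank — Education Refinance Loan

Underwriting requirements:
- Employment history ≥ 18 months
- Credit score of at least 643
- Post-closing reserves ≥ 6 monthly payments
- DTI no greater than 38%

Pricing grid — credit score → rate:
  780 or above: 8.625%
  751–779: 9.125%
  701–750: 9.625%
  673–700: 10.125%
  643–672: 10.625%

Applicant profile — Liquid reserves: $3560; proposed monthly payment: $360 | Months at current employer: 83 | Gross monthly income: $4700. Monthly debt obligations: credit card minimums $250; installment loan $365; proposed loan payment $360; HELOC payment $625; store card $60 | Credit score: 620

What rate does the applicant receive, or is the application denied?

Credit score 620 < 643 (below minimum)
Liquid reserves cover 3,560/360 = 9.9 months — ≥ 6 required
Total monthly debts = (250 + 365 + 360 + 625 + 60) = 1,660. DTI = 1,660/4,700 = 35.3% ≤ 38%
Employment 83 ≥ 18 months
Not all requirements met → denied.

Denied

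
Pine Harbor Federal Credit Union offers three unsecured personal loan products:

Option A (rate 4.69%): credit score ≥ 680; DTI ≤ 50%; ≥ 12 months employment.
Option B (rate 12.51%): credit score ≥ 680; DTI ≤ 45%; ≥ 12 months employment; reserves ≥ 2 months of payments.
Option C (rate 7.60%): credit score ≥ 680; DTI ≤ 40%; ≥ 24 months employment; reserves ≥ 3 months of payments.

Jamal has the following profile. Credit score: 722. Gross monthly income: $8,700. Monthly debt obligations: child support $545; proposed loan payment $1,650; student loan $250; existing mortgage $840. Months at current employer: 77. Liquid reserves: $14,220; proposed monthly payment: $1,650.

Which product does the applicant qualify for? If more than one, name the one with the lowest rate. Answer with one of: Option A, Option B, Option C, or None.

Total debts = (545 + 1,650 + 250 + 840) = 3,285; DTI = 3,285/8,700 = 37.8%.
Reserves = 14,220/1,650 = 8.6 months.
Option A: score 722 ≥ 680; DTI 37.8% ≤ 50%; employment 77 ≥ 12 mo → qualifies.
Option B: score 722 ≥ 680; DTI 37.8% ≤ 45%; employment 77 ≥ 12 mo; reserves 8.6 ≥ 2 mo → qualifies.
Option C: score 722 ≥ 680; DTI 37.8% ≤ 40%; employment 77 ≥ 24 mo; reserves 8.6 ≥ 3 mo → qualifies.
Qualifying: Option A, Option B, Option C. Lowest rate is 4.69% → Option A.

Option A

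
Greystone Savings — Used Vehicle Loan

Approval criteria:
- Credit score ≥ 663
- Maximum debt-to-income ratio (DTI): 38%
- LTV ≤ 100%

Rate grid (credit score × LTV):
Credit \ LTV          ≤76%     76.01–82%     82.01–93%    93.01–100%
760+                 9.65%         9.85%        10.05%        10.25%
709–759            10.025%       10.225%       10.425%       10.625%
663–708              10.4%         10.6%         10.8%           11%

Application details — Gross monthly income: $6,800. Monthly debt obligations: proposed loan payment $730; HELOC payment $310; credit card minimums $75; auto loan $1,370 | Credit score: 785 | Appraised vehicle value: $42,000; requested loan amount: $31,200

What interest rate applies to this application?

Credit score 785 ≥ 663; Total monthly debts = (730 + 310 + 75 + 1,370) = 2,485. DTI: 2,485 ÷ 6,800 = 36.5%, within the 38% cap
LTV = 31,200/42,000 = 74.3% ≤ 100%
Credit 785 → row 760+; LTV 74.3% → column ≤76%. Grid cell → 9.65%.

9.65%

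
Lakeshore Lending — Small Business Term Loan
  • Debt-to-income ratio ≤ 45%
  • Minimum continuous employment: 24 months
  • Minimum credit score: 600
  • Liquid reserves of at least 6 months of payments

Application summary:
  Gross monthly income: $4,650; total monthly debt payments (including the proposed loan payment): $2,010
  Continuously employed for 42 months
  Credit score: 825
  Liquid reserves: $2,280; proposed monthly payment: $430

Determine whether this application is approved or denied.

Debt-to-income = 2,010/4,650 = 43.2% — meets 45% limit
Employment 42 ≥ 24 months
Credit score 825 ≥ 600 (meets)
Liquid reserves cover 2,280/430 = 5.3 months — < 6 required
Fails on reserves.

Denied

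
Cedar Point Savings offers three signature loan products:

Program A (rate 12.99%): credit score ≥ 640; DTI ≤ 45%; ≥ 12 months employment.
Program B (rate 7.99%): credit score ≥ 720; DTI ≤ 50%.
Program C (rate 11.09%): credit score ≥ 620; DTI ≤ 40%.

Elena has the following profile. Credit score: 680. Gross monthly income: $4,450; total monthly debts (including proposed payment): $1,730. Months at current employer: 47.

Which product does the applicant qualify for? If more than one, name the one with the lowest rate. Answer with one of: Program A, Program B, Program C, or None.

DTI = 1,730/4,450 = 38.9%.
Program A: score 680 ≥ 640; DTI 38.9% ≤ 45%; employment 47 ≥ 12 mo → qualifies.
Program B: score 680 < 720; DTI 38.9% ≤ 50% → does not qualify.
Program C: score 680 ≥ 620; DTI 38.9% ≤ 40% → qualifies.
Qualifying: Program A, Program C. Lowest rate is 11.09% → Program C.

Program C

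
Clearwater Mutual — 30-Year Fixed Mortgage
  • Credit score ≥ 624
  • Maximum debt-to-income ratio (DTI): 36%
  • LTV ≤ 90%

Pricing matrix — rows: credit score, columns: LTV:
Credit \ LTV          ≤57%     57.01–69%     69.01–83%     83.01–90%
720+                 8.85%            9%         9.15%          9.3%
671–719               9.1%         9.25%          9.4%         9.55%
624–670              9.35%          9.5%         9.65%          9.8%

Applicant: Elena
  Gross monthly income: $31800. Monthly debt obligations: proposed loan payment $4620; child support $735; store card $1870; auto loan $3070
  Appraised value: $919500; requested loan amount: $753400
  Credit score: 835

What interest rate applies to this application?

Credit score 835 ≥ 624; Total monthly debts = (4,620 + 735 + 1,870 + 3,070) = 10,295. DTI: 10,295 ÷ 31,800 = 32.4%, within the 36% cap
LTV = 753,400/919,500 = 81.9% ≤ 90%
Credit 835 → row 720+; LTV 81.9% → column 69.01–83%. Grid cell → 9.15%.

9.15%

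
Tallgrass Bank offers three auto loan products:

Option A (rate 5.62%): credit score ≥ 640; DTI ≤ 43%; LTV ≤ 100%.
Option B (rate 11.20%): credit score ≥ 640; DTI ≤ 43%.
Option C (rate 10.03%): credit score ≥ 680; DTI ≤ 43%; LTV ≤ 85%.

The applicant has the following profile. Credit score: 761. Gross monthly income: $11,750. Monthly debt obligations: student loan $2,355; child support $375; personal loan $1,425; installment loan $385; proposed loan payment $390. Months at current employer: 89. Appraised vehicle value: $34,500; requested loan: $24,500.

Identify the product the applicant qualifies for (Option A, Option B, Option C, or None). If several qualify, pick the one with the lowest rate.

Option A

Total debts = (2,355 + 375 + 1,425 + 385 + 390) = 4,930; DTI = 4,930/11,750 = 42%.
LTV = 24,500/34,500 = 71%.
Option A: score 761 ≥ 640; DTI 42% ≤ 43%; LTV 71% ≤ 100% → qualifies.
Option B: score 761 ≥ 640; DTI 42% ≤ 43% → qualifies.
Option C: score 761 ≥ 680; DTI 42% ≤ 43%; LTV 71% ≤ 85% → qualifies.
Qualifying: Option A, Option B, Option C. Lowest rate is 5.62% → Option A.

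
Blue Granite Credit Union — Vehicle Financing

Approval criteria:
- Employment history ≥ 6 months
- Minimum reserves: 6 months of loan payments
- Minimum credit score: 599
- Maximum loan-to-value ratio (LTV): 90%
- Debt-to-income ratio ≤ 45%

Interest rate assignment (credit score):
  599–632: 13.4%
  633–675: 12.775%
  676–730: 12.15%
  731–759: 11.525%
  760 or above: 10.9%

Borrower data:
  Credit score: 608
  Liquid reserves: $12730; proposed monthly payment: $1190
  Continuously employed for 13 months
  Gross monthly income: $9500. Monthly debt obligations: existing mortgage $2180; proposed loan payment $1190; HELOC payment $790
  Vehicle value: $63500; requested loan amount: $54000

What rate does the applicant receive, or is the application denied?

Credit score 608 ≥ 599 (meets minimum)
Employment 13 ≥ 6 months
Reserves = 12,730/1,190 = 10.7 months ≥ 6
Total monthly debts = (2,180 + 1,190 + 790) = 4,160. DTI: 4,160 ÷ 9,500 = 43.8%, within the 45% cap
Loan-to-value = 54,000/63,500 = 85% — pass (90% max)
All requirements met. Score 608 falls in the 599–632 tier → 13.4%.

Approved at 13.4%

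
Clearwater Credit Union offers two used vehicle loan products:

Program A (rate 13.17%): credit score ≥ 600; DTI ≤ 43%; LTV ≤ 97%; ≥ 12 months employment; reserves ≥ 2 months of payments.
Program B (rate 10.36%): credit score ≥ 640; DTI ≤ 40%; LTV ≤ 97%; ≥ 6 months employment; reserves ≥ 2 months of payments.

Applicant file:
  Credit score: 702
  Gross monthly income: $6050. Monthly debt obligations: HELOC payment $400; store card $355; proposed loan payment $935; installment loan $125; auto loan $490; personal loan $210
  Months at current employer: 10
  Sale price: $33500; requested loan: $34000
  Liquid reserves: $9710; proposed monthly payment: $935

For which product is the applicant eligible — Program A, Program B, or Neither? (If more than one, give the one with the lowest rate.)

Total debts = (400 + 355 + 935 + 125 + 490 + 210) = 2,515; DTI = 2,515/6,050 = 41.6%.
LTV = 34,000/33,500 = 101.5%.
Reserves = 9,710/935 = 10.4 months.
Program A: score 702 ≥ 600; DTI 41.6% ≤ 43%; LTV 101.5% > 97%; employment 10 < 12 mo; reserves 10.4 ≥ 2 mo → does not qualify.
Program B: score 702 ≥ 640; DTI 41.6% > 40%; LTV 101.5% > 97%; employment 10 ≥ 6 mo; reserves 10.4 ≥ 2 mo → does not qualify.

Neither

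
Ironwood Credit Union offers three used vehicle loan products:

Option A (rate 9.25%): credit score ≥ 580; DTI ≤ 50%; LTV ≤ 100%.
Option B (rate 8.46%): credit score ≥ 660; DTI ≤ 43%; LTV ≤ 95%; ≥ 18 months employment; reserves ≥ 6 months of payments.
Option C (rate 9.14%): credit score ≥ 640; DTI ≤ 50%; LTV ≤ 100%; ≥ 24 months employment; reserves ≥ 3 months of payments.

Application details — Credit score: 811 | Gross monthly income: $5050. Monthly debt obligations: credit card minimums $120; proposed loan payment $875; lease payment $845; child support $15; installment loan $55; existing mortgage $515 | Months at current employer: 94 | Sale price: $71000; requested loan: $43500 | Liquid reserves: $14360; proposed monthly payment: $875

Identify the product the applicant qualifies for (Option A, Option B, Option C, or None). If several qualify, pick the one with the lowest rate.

Option C

Total debts = (120 + 875 + 845 + 15 + 55 + 515) = 2,425; DTI = 2,425/5,050 = 48%.
LTV = 43,500/71,000 = 61.3%.
Reserves = 14,360/875 = 16.4 months.
Option A: score 811 ≥ 580; DTI 48% ≤ 50%; LTV 61.3% ≤ 100% → qualifies.
Option B: score 811 ≥ 660; DTI 48% > 43%; LTV 61.3% ≤ 95%; employment 94 ≥ 18 mo; reserves 16.4 ≥ 6 mo → does not qualify.
Option C: score 811 ≥ 640; DTI 48% ≤ 50%; LTV 61.3% ≤ 100%; employment 94 ≥ 24 mo; reserves 16.4 ≥ 3 mo → qualifies.
Qualifying: Option A, Option C. Lowest rate is 9.14% → Option C.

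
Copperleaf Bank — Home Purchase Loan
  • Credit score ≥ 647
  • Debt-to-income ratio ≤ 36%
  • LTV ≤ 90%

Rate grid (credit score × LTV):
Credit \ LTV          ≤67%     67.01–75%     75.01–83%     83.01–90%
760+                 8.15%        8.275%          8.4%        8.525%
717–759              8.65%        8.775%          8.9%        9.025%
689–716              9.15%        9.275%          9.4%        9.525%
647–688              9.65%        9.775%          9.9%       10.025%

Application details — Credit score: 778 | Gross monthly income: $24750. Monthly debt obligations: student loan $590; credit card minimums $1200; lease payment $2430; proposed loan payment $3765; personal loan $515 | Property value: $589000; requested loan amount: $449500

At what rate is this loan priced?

8.4%

Credit score 778 ≥ 647; Total monthly debts = (590 + 1,200 + 2,430 + 3,765 + 515) = 8,500. DTI = 8,500/24,750 = 34.3% ≤ 36%
LTV: 449,500 ÷ 589,000 = 76.3%, within 90% cap
Row: 778 falls in 760+. Column: 76.3% falls in 75.01–83%. Rate = 8.4%.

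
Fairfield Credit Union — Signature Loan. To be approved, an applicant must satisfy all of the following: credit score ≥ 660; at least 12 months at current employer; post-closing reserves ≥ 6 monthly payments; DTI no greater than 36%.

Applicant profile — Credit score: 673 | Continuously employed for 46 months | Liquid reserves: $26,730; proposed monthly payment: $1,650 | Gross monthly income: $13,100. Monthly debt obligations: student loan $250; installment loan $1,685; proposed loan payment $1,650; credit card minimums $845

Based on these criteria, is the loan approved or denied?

Approved

Credit score 673 ≥ 660 (meets)
Employment 46 ≥ 12 months
Reserves = 26,730/1,650 = 16.2 months ≥ 6
Total monthly debts = (250 + 1,685 + 1,650 + 845) = 4,430. DTI = 4,430/13,100 = 33.8% ≤ 36%
All criteria satisfied.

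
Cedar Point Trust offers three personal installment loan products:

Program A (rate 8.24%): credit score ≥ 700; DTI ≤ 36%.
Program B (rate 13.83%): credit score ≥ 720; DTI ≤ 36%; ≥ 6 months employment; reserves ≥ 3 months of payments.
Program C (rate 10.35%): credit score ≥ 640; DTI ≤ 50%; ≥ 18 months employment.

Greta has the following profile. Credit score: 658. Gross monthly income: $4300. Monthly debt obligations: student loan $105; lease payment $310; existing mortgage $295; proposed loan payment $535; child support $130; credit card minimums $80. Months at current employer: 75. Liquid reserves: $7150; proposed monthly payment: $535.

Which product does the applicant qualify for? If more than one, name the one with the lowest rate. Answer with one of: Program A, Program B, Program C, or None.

Total debts = (105 + 310 + 295 + 535 + 130 + 80) = 1,455; DTI = 1,455/4,300 = 33.8%.
Reserves = 7,150/535 = 13.4 months.
Program A: score 658 < 700; DTI 33.8% ≤ 36% → does not qualify.
Program B: score 658 < 720; DTI 33.8% ≤ 36%; employment 75 ≥ 6 mo; reserves 13.4 ≥ 3 mo → does not qualify.
Program C: score 658 ≥ 640; DTI 33.8% ≤ 50%; employment 75 ≥ 18 mo → qualifies.

Program C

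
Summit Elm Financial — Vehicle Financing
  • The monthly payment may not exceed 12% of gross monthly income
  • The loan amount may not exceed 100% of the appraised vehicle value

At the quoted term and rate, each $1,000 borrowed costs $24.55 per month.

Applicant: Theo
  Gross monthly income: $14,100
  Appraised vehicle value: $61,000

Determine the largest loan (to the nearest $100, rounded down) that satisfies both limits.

$61,000

Payment cap: 12% × $14,100 = $1,692/month.
At $24.55 per $1,000, that supports 1,692/24.55 × 1,000 ≈ $68,920 → $68,900.
LTV cap: 100% × $61,000 = $61,000 → $61,000.
Binding constraint: loan-to-value.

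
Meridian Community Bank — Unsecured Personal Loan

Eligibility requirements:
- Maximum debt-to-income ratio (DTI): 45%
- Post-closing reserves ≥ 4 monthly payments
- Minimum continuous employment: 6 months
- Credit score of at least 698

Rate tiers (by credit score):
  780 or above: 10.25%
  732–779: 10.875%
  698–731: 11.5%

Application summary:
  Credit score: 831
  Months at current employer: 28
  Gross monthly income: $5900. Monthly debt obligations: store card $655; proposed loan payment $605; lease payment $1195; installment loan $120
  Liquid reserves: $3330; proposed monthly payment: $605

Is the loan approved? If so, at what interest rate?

Credit score 831 ≥ 698 (meets minimum)
Total monthly debts = (655 + 605 + 1,195 + 120) = 2,575. DTI = 2,575/5,900 = 43.6% ≤ 45%
Reserves = 3,330/605 = 5.5 months ≥ 4
Employment 28 ≥ 6 months
All requirements met. Score 831 falls in the 780 or above tier → 10.25%.

Approved at 10.25%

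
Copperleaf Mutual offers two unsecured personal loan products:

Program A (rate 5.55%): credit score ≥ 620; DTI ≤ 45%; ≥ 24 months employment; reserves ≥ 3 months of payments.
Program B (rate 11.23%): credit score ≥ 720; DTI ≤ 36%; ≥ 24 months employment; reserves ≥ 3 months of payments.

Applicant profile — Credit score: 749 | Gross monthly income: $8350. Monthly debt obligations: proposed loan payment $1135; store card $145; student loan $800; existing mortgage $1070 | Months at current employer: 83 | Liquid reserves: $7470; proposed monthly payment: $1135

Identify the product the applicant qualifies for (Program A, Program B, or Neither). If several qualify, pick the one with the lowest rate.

Total debts = (1,135 + 145 + 800 + 1,070) = 3,150; DTI = 3,150/8,350 = 37.7%.
Reserves = 7,470/1,135 = 6.6 months.
Program A: score 749 ≥ 620; DTI 37.7% ≤ 45%; employment 83 ≥ 24 mo; reserves 6.6 ≥ 3 mo → qualifies.
Program B: score 749 ≥ 720; DTI 37.7% > 36%; employment 83 ≥ 24 mo; reserves 6.6 ≥ 3 mo → does not qualify.

Program A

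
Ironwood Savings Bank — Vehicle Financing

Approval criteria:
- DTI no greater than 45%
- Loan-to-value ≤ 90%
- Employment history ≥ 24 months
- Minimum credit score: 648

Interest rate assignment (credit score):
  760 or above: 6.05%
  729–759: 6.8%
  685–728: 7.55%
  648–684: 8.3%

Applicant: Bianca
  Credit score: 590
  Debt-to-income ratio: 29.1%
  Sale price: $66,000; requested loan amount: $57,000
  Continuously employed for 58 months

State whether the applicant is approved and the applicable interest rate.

Credit score 590 < 648 (below minimum)
DTI 29.1% is within the 45% limit
Loan-to-value = 57,000/66,000 = 86.4% — pass (90% max)
Employment 58 ≥ 24 months
Not all requirements met → denied.

Denied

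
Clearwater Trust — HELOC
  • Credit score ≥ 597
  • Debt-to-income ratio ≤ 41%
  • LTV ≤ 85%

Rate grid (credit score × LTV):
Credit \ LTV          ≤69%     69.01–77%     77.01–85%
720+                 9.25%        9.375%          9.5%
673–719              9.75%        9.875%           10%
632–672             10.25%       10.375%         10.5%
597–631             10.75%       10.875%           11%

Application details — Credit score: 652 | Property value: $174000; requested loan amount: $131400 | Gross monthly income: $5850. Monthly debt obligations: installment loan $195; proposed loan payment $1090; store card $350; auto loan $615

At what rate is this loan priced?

Credit score 652 ≥ 597; Total monthly debts = (195 + 1,090 + 350 + 615) = 2,250. DTI = 2,250/5,850 = 38.5% ≤ 41%
LTV = 131,400/174,000 = 75.5% ≤ 85%
Row: 652 falls in 632–672. Column: 75.5% falls in 69.01–77%. Rate = 10.375%.

10.375%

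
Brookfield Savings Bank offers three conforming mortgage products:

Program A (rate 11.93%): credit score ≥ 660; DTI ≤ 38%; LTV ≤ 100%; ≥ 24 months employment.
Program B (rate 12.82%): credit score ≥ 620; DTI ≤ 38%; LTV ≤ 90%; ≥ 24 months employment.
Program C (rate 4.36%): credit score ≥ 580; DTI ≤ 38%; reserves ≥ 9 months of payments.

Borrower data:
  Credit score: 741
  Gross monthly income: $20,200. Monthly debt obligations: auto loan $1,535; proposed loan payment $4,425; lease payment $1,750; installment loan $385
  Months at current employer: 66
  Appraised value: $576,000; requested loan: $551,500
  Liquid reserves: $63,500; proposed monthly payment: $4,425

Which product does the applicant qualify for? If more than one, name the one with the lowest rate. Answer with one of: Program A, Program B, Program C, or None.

Total debts = (1,535 + 4,425 + 1,750 + 385) = 8,095; DTI = 8,095/20,200 = 40.1%.
LTV = 551,500/576,000 = 95.7%.
Reserves = 63,500/4,425 = 14.4 months.
Program A: score 741 ≥ 660; DTI 40.1% > 38%; LTV 95.7% ≤ 100%; employment 66 ≥ 24 mo → does not qualify.
Program B: score 741 ≥ 620; DTI 40.1% > 38%; LTV 95.7% > 90%; employment 66 ≥ 24 mo → does not qualify.
Program C: score 741 ≥ 580; DTI 40.1% > 38%; reserves 14.4 ≥ 9 mo → does not qualify.

None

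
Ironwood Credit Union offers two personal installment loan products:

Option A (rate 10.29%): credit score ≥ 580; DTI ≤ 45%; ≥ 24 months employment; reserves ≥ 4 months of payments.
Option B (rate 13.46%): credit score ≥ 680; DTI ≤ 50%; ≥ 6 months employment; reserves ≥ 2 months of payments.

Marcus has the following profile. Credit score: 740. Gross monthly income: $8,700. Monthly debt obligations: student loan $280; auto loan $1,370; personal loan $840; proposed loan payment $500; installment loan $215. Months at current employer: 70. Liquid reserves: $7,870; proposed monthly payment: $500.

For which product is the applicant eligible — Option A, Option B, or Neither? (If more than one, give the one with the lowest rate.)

Option A

Total debts = (280 + 1,370 + 840 + 500 + 215) = 3,205; DTI = 3,205/8,700 = 36.8%.
Reserves = 7,870/500 = 15.7 months.
Option A: score 740 ≥ 580; DTI 36.8% ≤ 45%; employment 70 ≥ 24 mo; reserves 15.7 ≥ 4 mo → qualifies.
Option B: score 740 ≥ 680; DTI 36.8% ≤ 50%; employment 70 ≥ 6 mo; reserves 15.7 ≥ 2 mo → qualifies.
Qualifying: Option A, Option B. Lowest rate is 10.29% → Option A.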